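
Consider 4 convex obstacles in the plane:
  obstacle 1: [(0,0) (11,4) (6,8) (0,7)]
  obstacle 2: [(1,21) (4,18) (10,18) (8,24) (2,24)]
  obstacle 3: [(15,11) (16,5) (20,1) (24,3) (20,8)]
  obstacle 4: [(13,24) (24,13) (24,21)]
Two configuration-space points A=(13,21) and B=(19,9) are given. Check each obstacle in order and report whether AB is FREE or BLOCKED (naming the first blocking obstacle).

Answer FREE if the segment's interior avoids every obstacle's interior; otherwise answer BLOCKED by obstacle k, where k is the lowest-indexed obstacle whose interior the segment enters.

Obstacle 1 [(0,0) (11,4) (6,8) (0,7)]:
  edge (0,0)–(11,4): clear
  edge (11,4)–(6,8): clear
  edge (6,8)–(0,7): clear
  edge (0,7)–(0,0): clear
  midpoint (16,15) outside
  → clear
Obstacle 2 [(1,21) (4,18) (10,18) (8,24) (2,24)]:
  edge (1,21)–(4,18): clear
  edge (4,18)–(10,18): clear
  edge (10,18)–(8,24): clear
  edge (8,24)–(2,24): clear
  edge (2,24)–(1,21): clear
  midpoint (16,15) outside
  → clear
Obstacle 3 [(15,11) (16,5) (20,1) (24,3) (20,8)]:
  edge (15,11)–(16,5): clear
  edge (16,5)–(20,1): clear
  edge (20,1)–(24,3): clear
  edge (24,3)–(20,8): clear
  edge (20,8)–(15,11): clear
  midpoint (16,15) outside
  → clear
Obstacle 4 [(13,24) (24,13) (24,21)]:
  edge (13,24)–(24,13): clear
  edge (24,13)–(24,21): clear
  edge (24,21)–(13,24): clear
  midpoint (16,15) outside
  → clear

FREE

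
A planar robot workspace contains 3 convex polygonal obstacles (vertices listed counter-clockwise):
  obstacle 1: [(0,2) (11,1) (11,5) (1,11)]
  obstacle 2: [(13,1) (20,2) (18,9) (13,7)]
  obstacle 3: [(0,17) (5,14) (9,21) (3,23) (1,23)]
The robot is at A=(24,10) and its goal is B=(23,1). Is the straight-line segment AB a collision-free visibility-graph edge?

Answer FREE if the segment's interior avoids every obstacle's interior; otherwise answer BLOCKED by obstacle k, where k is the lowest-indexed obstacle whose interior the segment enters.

Obstacle 1 [(0,2) (11,1) (11,5) (1,11)]:
  edge (0,2)–(11,1): clear
  edge (11,1)–(11,5): clear
  edge (11,5)–(1,11): clear
  edge (1,11)–(0,2): clear
  midpoint (47/2,11/2) outside
  → clear
Obstacle 2 [(13,1) (20,2) (18,9) (13,7)]:
  edge (13,1)–(20,2): clear
  edge (20,2)–(18,9): clear
  edge (18,9)–(13,7): clear
  edge (13,7)–(13,1): clear
  midpoint (47/2,11/2) outside
  → clear
Obstacle 3 [(0,17) (5,14) (9,21) (3,23) (1,23)]:
  edge (0,17)–(5,14): clear
  edge (5,14)–(9,21): clear
  edge (9,21)–(3,23): clear
  edge (3,23)–(1,23): clear
  edge (1,23)–(0,17): clear
  midpoint (47/2,11/2) outside
  → clear

FREE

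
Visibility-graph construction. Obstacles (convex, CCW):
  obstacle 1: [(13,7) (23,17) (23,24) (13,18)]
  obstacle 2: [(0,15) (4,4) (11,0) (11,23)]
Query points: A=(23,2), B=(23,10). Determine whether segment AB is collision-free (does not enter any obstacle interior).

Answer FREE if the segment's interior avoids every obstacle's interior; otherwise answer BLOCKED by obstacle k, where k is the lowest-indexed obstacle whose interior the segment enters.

FREE

Obstacle 1 [(13,7) (23,17) (23,24) (13,18)]:
  edge (13,7)–(23,17): clear
  edge (23,17)–(23,24): clear
  edge (23,24)–(13,18): clear
  edge (13,18)–(13,7): clear
  midpoint (23,6) outside
  → clear
Obstacle 2 [(0,15) (4,4) (11,0) (11,23)]:
  edge (0,15)–(4,4): clear
  edge (4,4)–(11,0): clear
  edge (11,0)–(11,23): clear
  edge (11,23)–(0,15): clear
  midpoint (23,6) outside
  → clear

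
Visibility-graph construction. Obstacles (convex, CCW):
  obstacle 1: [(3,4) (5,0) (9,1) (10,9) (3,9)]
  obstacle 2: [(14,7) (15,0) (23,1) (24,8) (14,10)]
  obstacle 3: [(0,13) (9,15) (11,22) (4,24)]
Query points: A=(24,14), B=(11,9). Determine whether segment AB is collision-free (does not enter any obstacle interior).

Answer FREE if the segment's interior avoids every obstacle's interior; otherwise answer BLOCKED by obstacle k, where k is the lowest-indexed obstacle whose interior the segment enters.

Obstacle 1 [(3,4) (5,0) (9,1) (10,9) (3,9)]:
  edge (3,4)–(5,0): clear
  edge (5,0)–(9,1): clear
  edge (9,1)–(10,9): clear
  edge (10,9)–(3,9): clear
  edge (3,9)–(3,4): clear
  midpoint (35/2,23/2) outside
  → clear
Obstacle 2 [(14,7) (15,0) (23,1) (24,8) (14,10)]:
  edge (14,7)–(15,0): clear
  edge (15,0)–(23,1): clear
  edge (23,1)–(24,8): clear
  edge (24,8)–(14,10): clear
  edge (14,10)–(14,7): clear
  midpoint (35/2,23/2) outside
  → clear
Obstacle 3 [(0,13) (9,15) (11,22) (4,24)]:
  edge (0,13)–(9,15): clear
  edge (9,15)–(11,22): clear
  edge (11,22)–(4,24): clear
  edge (4,24)–(0,13): clear
  midpoint (35/2,23/2) outside
  → clear

FREE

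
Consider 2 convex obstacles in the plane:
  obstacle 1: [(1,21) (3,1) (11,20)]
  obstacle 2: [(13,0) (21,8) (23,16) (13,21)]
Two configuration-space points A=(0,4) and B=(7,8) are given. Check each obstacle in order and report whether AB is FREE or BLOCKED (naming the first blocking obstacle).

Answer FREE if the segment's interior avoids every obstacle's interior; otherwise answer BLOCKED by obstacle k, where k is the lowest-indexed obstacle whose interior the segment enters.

BLOCKED by obstacle 1

Obstacle 1 [(1,21) (3,1) (11,20)]:
  edge (1,21)–(3,1): crosses AB
  edge (3,1)–(11,20): crosses AB
  edge (11,20)–(1,21): clear
  → BLOCKED
Obstacle 2 [(13,0) (21,8) (23,16) (13,21)]:
  edge (13,0)–(21,8): clear
  edge (21,8)–(23,16): clear
  edge (23,16)–(13,21): clear
  edge (13,21)–(13,0): clear
  midpoint (7/2,6) outside
  → clear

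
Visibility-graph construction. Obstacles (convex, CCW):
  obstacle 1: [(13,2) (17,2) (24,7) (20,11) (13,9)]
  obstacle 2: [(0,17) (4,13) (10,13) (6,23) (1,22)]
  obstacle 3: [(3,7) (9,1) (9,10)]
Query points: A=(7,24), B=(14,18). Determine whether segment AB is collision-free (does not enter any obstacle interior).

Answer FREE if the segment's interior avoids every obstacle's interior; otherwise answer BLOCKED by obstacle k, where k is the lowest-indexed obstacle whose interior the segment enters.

FREE

Obstacle 1 [(13,2) (17,2) (24,7) (20,11) (13,9)]:
  edge (13,2)–(17,2): clear
  edge (17,2)–(24,7): clear
  edge (24,7)–(20,11): clear
  edge (20,11)–(13,9): clear
  edge (13,9)–(13,2): clear
  midpoint (21/2,21) outside
  → clear
Obstacle 2 [(0,17) (4,13) (10,13) (6,23) (1,22)]:
  edge (0,17)–(4,13): clear
  edge (4,13)–(10,13): clear
  edge (10,13)–(6,23): clear
  edge (6,23)–(1,22): clear
  edge (1,22)–(0,17): clear
  midpoint (21/2,21) outside
  → clear
Obstacle 3 [(3,7) (9,1) (9,10)]:
  edge (3,7)–(9,1): clear
  edge (9,1)–(9,10): clear
  edge (9,10)–(3,7): clear
  midpoint (21/2,21) outside
  → clear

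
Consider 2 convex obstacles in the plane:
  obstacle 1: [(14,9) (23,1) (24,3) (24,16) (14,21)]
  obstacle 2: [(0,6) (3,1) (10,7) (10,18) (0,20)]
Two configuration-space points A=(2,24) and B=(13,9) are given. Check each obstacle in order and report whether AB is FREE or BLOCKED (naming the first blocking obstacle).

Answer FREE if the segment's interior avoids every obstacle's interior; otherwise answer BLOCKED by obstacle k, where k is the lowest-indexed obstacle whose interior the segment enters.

BLOCKED by obstacle 2

Obstacle 1 [(14,9) (23,1) (24,3) (24,16) (14,21)]:
  edge (14,9)–(23,1): clear
  edge (23,1)–(24,3): clear
  edge (24,3)–(24,16): clear
  edge (24,16)–(14,21): clear
  edge (14,21)–(14,9): clear
  midpoint (15/2,33/2) outside
  → clear
Obstacle 2 [(0,6) (3,1) (10,7) (10,18) (0,20)]:
  edge (0,6)–(3,1): clear
  edge (3,1)–(10,7): clear
  edge (10,7)–(10,18): crosses AB
  edge (10,18)–(0,20): crosses AB
  edge (0,20)–(0,6): clear
  → BLOCKED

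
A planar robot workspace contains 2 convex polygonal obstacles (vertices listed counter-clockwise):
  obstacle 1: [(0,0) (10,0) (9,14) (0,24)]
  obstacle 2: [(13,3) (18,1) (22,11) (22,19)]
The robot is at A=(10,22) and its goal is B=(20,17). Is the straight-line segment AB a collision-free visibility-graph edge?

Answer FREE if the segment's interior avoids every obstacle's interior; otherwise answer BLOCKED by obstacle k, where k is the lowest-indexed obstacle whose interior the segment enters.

FREE

Obstacle 1 [(0,0) (10,0) (9,14) (0,24)]:
  edge (0,0)–(10,0): clear
  edge (10,0)–(9,14): clear
  edge (9,14)–(0,24): clear
  edge (0,24)–(0,0): clear
  midpoint (15,39/2) outside
  → clear
Obstacle 2 [(13,3) (18,1) (22,11) (22,19)]:
  edge (13,3)–(18,1): clear
  edge (18,1)–(22,11): clear
  edge (22,11)–(22,19): clear
  edge (22,19)–(13,3): clear
  midpoint (15,39/2) outside
  → clear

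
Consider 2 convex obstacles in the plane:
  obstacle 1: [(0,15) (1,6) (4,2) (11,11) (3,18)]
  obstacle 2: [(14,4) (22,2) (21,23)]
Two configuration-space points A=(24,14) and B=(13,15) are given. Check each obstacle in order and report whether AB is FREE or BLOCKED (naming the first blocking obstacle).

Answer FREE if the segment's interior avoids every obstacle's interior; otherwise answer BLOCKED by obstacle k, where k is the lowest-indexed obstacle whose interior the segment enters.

Obstacle 1 [(0,15) (1,6) (4,2) (11,11) (3,18)]:
  edge (0,15)–(1,6): clear
  edge (1,6)–(4,2): clear
  edge (4,2)–(11,11): clear
  edge (11,11)–(3,18): clear
  edge (3,18)–(0,15): clear
  midpoint (37/2,29/2) outside
  → clear
Obstacle 2 [(14,4) (22,2) (21,23)]:
  edge (14,4)–(22,2): clear
  edge (22,2)–(21,23): crosses AB
  edge (21,23)–(14,4): crosses AB
  → BLOCKED

BLOCKED by obstacle 2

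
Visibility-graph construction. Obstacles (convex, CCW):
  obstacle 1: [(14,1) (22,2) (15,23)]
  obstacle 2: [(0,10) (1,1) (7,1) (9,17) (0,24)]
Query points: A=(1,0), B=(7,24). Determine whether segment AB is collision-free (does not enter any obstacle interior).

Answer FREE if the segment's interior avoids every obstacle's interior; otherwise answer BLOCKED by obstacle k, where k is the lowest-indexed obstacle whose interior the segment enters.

BLOCKED by obstacle 2

Obstacle 1 [(14,1) (22,2) (15,23)]:
  edge (14,1)–(22,2): clear
  edge (22,2)–(15,23): clear
  edge (15,23)–(14,1): clear
  midpoint (4,12) outside
  → clear
Obstacle 2 [(0,10) (1,1) (7,1) (9,17) (0,24)]:
  edge (0,10)–(1,1): clear
  edge (1,1)–(7,1): crosses AB
  edge (7,1)–(9,17): clear
  edge (9,17)–(0,24): crosses AB
  edge (0,24)–(0,10): clear
  → BLOCKED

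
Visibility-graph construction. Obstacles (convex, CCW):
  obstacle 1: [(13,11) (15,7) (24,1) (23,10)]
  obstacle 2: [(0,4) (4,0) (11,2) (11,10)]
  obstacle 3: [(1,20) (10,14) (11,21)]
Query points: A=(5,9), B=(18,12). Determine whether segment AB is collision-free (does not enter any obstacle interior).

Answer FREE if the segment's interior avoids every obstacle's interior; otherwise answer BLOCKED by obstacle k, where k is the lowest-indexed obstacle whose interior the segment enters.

BLOCKED by obstacle 1

Obstacle 1 [(13,11) (15,7) (24,1) (23,10)]:
  edge (13,11)–(15,7): crosses AB
  edge (15,7)–(24,1): clear
  edge (24,1)–(23,10): clear
  edge (23,10)–(13,11): crosses AB
  → BLOCKED
Obstacle 2 [(0,4) (4,0) (11,2) (11,10)]:
  edge (0,4)–(4,0): clear
  edge (4,0)–(11,2): clear
  edge (11,2)–(11,10): clear
  edge (11,10)–(0,4): clear
  midpoint (23/2,21/2) outside
  → clear
Obstacle 3 [(1,20) (10,14) (11,21)]:
  edge (1,20)–(10,14): clear
  edge (10,14)–(11,21): clear
  edge (11,21)–(1,20): clear
  midpoint (23/2,21/2) outside
  → clear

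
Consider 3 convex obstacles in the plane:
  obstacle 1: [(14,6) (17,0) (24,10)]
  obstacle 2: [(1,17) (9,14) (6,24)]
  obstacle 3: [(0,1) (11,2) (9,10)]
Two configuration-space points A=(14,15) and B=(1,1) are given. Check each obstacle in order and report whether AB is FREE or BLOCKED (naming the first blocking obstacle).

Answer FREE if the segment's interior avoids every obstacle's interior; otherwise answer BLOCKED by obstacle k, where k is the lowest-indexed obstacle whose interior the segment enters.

BLOCKED by obstacle 3

Obstacle 1 [(14,6) (17,0) (24,10)]:
  edge (14,6)–(17,0): clear
  edge (17,0)–(24,10): clear
  edge (24,10)–(14,6): clear
  midpoint (15/2,8) outside
  → clear
Obstacle 2 [(1,17) (9,14) (6,24)]:
  edge (1,17)–(9,14): clear
  edge (9,14)–(6,24): clear
  edge (6,24)–(1,17): clear
  midpoint (15/2,8) outside
  → clear
Obstacle 3 [(0,1) (11,2) (9,10)]:
  edge (0,1)–(11,2): crosses AB
  edge (11,2)–(9,10): crosses AB
  edge (9,10)–(0,1): clear
  → BLOCKED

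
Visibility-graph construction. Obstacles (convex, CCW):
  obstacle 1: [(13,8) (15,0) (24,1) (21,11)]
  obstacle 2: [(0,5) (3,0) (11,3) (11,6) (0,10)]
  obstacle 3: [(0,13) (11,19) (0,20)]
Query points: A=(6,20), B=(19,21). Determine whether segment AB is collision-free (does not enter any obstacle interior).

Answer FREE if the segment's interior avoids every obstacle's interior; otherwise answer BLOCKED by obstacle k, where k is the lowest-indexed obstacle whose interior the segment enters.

Obstacle 1 [(13,8) (15,0) (24,1) (21,11)]:
  edge (13,8)–(15,0): clear
  edge (15,0)–(24,1): clear
  edge (24,1)–(21,11): clear
  edge (21,11)–(13,8): clear
  midpoint (25/2,41/2) outside
  → clear
Obstacle 2 [(0,5) (3,0) (11,3) (11,6) (0,10)]:
  edge (0,5)–(3,0): clear
  edge (3,0)–(11,3): clear
  edge (11,3)–(11,6): clear
  edge (11,6)–(0,10): clear
  edge (0,10)–(0,5): clear
  midpoint (25/2,41/2) outside
  → clear
Obstacle 3 [(0,13) (11,19) (0,20)]:
  edge (0,13)–(11,19): clear
  edge (11,19)–(0,20): clear
  edge (0,20)–(0,13): clear
  midpoint (25/2,41/2) outside
  → clear

FREE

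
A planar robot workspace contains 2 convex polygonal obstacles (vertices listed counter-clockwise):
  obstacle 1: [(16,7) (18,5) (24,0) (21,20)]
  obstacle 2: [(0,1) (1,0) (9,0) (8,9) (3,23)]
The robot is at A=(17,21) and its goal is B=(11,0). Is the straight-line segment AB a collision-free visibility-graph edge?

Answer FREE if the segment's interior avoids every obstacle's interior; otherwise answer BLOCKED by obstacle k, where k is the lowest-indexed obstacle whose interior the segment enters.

FREE

Obstacle 1 [(16,7) (18,5) (24,0) (21,20)]:
  edge (16,7)–(18,5): clear
  edge (18,5)–(24,0): clear
  edge (24,0)–(21,20): clear
  edge (21,20)–(16,7): clear
  midpoint (14,21/2) outside
  → clear
Obstacle 2 [(0,1) (1,0) (9,0) (8,9) (3,23)]:
  edge (0,1)–(1,0): clear
  edge (1,0)–(9,0): clear
  edge (9,0)–(8,9): clear
  edge (8,9)–(3,23): clear
  edge (3,23)–(0,1): clear
  midpoint (14,21/2) outside
  → clear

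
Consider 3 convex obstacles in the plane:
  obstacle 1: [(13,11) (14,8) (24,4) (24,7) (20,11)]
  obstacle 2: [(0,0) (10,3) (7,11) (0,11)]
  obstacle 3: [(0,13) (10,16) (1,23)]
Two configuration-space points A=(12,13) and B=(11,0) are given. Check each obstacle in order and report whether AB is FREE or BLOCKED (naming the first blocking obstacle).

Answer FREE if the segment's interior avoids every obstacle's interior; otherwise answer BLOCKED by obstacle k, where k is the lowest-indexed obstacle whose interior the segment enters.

FREE

Obstacle 1 [(13,11) (14,8) (24,4) (24,7) (20,11)]:
  edge (13,11)–(14,8): clear
  edge (14,8)–(24,4): clear
  edge (24,4)–(24,7): clear
  edge (24,7)–(20,11): clear
  edge (20,11)–(13,11): clear
  midpoint (23/2,13/2) outside
  → clear
Obstacle 2 [(0,0) (10,3) (7,11) (0,11)]:
  edge (0,0)–(10,3): clear
  edge (10,3)–(7,11): clear
  edge (7,11)–(0,11): clear
  edge (0,11)–(0,0): clear
  midpoint (23/2,13/2) outside
  → clear
Obstacle 3 [(0,13) (10,16) (1,23)]:
  edge (0,13)–(10,16): clear
  edge (10,16)–(1,23): clear
  edge (1,23)–(0,13): clear
  midpoint (23/2,13/2) outside
  → clear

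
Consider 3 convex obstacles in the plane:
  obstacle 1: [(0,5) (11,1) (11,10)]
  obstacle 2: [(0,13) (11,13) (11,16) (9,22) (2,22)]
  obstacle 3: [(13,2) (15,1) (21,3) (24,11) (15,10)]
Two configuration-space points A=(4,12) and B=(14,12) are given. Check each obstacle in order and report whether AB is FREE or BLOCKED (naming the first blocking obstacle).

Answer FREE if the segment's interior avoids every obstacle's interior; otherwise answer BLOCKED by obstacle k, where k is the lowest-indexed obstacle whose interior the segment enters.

FREE

Obstacle 1 [(0,5) (11,1) (11,10)]:
  edge (0,5)–(11,1): clear
  edge (11,1)–(11,10): clear
  edge (11,10)–(0,5): clear
  midpoint (9,12) outside
  → clear
Obstacle 2 [(0,13) (11,13) (11,16) (9,22) (2,22)]:
  edge (0,13)–(11,13): clear
  edge (11,13)–(11,16): clear
  edge (11,16)–(9,22): clear
  edge (9,22)–(2,22): clear
  edge (2,22)–(0,13): clear
  midpoint (9,12) outside
  → clear
Obstacle 3 [(13,2) (15,1) (21,3) (24,11) (15,10)]:
  edge (13,2)–(15,1): clear
  edge (15,1)–(21,3): clear
  edge (21,3)–(24,11): clear
  edge (24,11)–(15,10): clear
  edge (15,10)–(13,2): clear
  midpoint (9,12) outside
  → clear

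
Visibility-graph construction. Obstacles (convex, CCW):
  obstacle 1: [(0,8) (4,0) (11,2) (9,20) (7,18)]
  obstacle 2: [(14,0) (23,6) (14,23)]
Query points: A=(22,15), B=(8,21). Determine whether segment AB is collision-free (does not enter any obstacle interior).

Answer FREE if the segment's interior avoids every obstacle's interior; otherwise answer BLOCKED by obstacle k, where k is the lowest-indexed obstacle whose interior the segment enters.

BLOCKED by obstacle 2

Obstacle 1 [(0,8) (4,0) (11,2) (9,20) (7,18)]:
  edge (0,8)–(4,0): clear
  edge (4,0)–(11,2): clear
  edge (11,2)–(9,20): clear
  edge (9,20)–(7,18): clear
  edge (7,18)–(0,8): clear
  midpoint (15,18) outside
  → clear
Obstacle 2 [(14,0) (23,6) (14,23)]:
  edge (14,0)–(23,6): clear
  edge (23,6)–(14,23): crosses AB
  edge (14,23)–(14,0): crosses AB
  → BLOCKED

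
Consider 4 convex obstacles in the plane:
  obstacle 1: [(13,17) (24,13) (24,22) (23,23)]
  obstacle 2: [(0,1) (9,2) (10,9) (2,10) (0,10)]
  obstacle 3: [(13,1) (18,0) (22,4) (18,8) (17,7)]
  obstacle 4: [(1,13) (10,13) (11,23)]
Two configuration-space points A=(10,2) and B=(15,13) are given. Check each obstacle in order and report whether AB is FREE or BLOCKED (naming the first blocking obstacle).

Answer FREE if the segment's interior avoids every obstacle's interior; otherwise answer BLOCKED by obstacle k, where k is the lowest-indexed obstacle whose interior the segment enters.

Obstacle 1 [(13,17) (24,13) (24,22) (23,23)]:
  edge (13,17)–(24,13): clear
  edge (24,13)–(24,22): clear
  edge (24,22)–(23,23): clear
  edge (23,23)–(13,17): clear
  midpoint (25/2,15/2) outside
  → clear
Obstacle 2 [(0,1) (9,2) (10,9) (2,10) (0,10)]:
  edge (0,1)–(9,2): clear
  edge (9,2)–(10,9): clear
  edge (10,9)–(2,10): clear
  edge (2,10)–(0,10): clear
  edge (0,10)–(0,1): clear
  midpoint (25/2,15/2) outside
  → clear
Obstacle 3 [(13,1) (18,0) (22,4) (18,8) (17,7)]:
  edge (13,1)–(18,0): clear
  edge (18,0)–(22,4): clear
  edge (22,4)–(18,8): clear
  edge (18,8)–(17,7): clear
  edge (17,7)–(13,1): clear
  midpoint (25/2,15/2) outside
  → clear
Obstacle 4 [(1,13) (10,13) (11,23)]:
  edge (1,13)–(10,13): clear
  edge (10,13)–(11,23): clear
  edge (11,23)–(1,13): clear
  midpoint (25/2,15/2) outside
  → clear

FREE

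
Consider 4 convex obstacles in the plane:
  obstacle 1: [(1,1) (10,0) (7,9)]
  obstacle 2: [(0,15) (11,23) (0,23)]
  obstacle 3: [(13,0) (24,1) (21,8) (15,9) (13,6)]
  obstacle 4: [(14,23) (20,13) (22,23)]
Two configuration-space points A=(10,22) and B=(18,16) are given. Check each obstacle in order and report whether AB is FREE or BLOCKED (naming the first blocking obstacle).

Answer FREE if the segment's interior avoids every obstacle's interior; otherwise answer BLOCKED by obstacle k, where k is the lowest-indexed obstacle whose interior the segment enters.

FREE

Obstacle 1 [(1,1) (10,0) (7,9)]:
  edge (1,1)–(10,0): clear
  edge (10,0)–(7,9): clear
  edge (7,9)–(1,1): clear
  midpoint (14,19) outside
  → clear
Obstacle 2 [(0,15) (11,23) (0,23)]:
  edge (0,15)–(11,23): clear
  edge (11,23)–(0,23): clear
  edge (0,23)–(0,15): clear
  midpoint (14,19) outside
  → clear
Obstacle 3 [(13,0) (24,1) (21,8) (15,9) (13,6)]:
  edge (13,0)–(24,1): clear
  edge (24,1)–(21,8): clear
  edge (21,8)–(15,9): clear
  edge (15,9)–(13,6): clear
  edge (13,6)–(13,0): clear
  midpoint (14,19) outside
  → clear
Obstacle 4 [(14,23) (20,13) (22,23)]:
  edge (14,23)–(20,13): clear
  edge (20,13)–(22,23): clear
  edge (22,23)–(14,23): clear
  midpoint (14,19) outside
  → clear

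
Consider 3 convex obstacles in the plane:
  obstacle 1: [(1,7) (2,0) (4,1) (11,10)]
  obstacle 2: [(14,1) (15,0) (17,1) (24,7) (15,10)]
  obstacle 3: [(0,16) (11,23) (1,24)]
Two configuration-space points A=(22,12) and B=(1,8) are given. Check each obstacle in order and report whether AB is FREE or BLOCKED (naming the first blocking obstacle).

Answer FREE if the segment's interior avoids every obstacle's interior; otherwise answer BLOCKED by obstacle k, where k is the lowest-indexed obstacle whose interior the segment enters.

Obstacle 1 [(1,7) (2,0) (4,1) (11,10)]:
  edge (1,7)–(2,0): clear
  edge (2,0)–(4,1): clear
  edge (4,1)–(11,10): crosses AB
  edge (11,10)–(1,7): crosses AB
  → BLOCKED
Obstacle 2 [(14,1) (15,0) (17,1) (24,7) (15,10)]:
  edge (14,1)–(15,0): clear
  edge (15,0)–(17,1): clear
  edge (17,1)–(24,7): clear
  edge (24,7)–(15,10): clear
  edge (15,10)–(14,1): clear
  midpoint (23/2,10) outside
  → clear
Obstacle 3 [(0,16) (11,23) (1,24)]:
  edge (0,16)–(11,23): clear
  edge (11,23)–(1,24): clear
  edge (1,24)–(0,16): clear
  midpoint (23/2,10) outside
  → clear

BLOCKED by obstacle 1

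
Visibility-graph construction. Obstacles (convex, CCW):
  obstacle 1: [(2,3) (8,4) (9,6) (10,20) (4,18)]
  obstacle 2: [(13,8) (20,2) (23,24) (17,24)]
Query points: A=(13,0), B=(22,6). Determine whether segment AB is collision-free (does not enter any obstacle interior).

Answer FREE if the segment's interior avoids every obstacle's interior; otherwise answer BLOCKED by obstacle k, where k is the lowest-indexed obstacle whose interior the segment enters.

Obstacle 1 [(2,3) (8,4) (9,6) (10,20) (4,18)]:
  edge (2,3)–(8,4): clear
  edge (8,4)–(9,6): clear
  edge (9,6)–(10,20): clear
  edge (10,20)–(4,18): clear
  edge (4,18)–(2,3): clear
  midpoint (35/2,3) outside
  → clear
Obstacle 2 [(13,8) (20,2) (23,24) (17,24)]:
  edge (13,8)–(20,2): crosses AB
  edge (20,2)–(23,24): crosses AB
  edge (23,24)–(17,24): clear
  edge (17,24)–(13,8): clear
  → BLOCKED

BLOCKED by obstacle 2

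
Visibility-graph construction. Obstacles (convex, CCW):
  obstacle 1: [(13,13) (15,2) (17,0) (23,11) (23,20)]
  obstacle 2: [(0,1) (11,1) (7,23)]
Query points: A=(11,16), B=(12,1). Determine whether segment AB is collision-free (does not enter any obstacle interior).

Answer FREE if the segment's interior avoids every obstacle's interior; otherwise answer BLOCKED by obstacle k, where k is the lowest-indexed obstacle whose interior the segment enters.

FREE

Obstacle 1 [(13,13) (15,2) (17,0) (23,11) (23,20)]:
  edge (13,13)–(15,2): clear
  edge (15,2)–(17,0): clear
  edge (17,0)–(23,11): clear
  edge (23,11)–(23,20): clear
  edge (23,20)–(13,13): clear
  midpoint (23/2,17/2) outside
  → clear
Obstacle 2 [(0,1) (11,1) (7,23)]:
  edge (0,1)–(11,1): clear
  edge (11,1)–(7,23): clear
  edge (7,23)–(0,1): clear
  midpoint (23/2,17/2) outside
  → clear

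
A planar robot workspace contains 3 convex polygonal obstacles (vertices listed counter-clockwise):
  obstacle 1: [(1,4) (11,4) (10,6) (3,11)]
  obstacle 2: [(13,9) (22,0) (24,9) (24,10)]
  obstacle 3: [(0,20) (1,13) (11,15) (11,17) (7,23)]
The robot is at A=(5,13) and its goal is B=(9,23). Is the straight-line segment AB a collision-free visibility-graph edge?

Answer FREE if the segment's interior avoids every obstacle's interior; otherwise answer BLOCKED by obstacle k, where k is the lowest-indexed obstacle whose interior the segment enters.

Obstacle 1 [(1,4) (11,4) (10,6) (3,11)]:
  edge (1,4)–(11,4): clear
  edge (11,4)–(10,6): clear
  edge (10,6)–(3,11): clear
  edge (3,11)–(1,4): clear
  midpoint (7,18) outside
  → clear
Obstacle 2 [(13,9) (22,0) (24,9) (24,10)]:
  edge (13,9)–(22,0): clear
  edge (22,0)–(24,9): clear
  edge (24,9)–(24,10): clear
  edge (24,10)–(13,9): clear
  midpoint (7,18) outside
  → clear
Obstacle 3 [(0,20) (1,13) (11,15) (11,17) (7,23)]:
  edge (0,20)–(1,13): clear
  edge (1,13)–(11,15): crosses AB
  edge (11,15)–(11,17): clear
  edge (11,17)–(7,23): crosses AB
  edge (7,23)–(0,20): clear
  → BLOCKED

BLOCKED by obstacle 3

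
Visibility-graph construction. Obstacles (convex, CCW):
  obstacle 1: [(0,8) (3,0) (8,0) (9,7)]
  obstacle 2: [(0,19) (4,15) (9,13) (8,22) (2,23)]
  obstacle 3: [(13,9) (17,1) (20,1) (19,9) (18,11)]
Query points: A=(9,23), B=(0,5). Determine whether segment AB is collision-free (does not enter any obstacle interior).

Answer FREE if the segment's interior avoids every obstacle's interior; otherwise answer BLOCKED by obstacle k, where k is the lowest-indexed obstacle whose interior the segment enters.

Obstacle 1 [(0,8) (3,0) (8,0) (9,7)]:
  edge (0,8)–(3,0): crosses AB
  edge (3,0)–(8,0): clear
  edge (8,0)–(9,7): clear
  edge (9,7)–(0,8): crosses AB
  → BLOCKED
Obstacle 2 [(0,19) (4,15) (9,13) (8,22) (2,23)]:
  edge (0,19)–(4,15): clear
  edge (4,15)–(9,13): crosses AB
  edge (9,13)–(8,22): crosses AB
  edge (8,22)–(2,23): clear
  edge (2,23)–(0,19): clear
  → BLOCKED
Obstacle 3 [(13,9) (17,1) (20,1) (19,9) (18,11)]:
  edge (13,9)–(17,1): clear
  edge (17,1)–(20,1): clear
  edge (20,1)–(19,9): clear
  edge (19,9)–(18,11): clear
  edge (18,11)–(13,9): clear
  midpoint (9/2,14) outside
  → clear

BLOCKED by obstacle 1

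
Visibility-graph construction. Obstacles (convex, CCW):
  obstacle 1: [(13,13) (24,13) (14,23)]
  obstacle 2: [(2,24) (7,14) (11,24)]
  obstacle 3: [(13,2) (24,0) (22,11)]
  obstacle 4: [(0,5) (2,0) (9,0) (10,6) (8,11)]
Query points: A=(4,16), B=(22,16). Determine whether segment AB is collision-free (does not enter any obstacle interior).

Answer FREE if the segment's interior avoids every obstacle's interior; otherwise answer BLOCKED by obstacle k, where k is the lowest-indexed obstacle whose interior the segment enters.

Obstacle 1 [(13,13) (24,13) (14,23)]:
  edge (13,13)–(24,13): clear
  edge (24,13)–(14,23): crosses AB
  edge (14,23)–(13,13): crosses AB
  → BLOCKED
Obstacle 2 [(2,24) (7,14) (11,24)]:
  edge (2,24)–(7,14): crosses AB
  edge (7,14)–(11,24): crosses AB
  edge (11,24)–(2,24): clear
  → BLOCKED
Obstacle 3 [(13,2) (24,0) (22,11)]:
  edge (13,2)–(24,0): clear
  edge (24,0)–(22,11): clear
  edge (22,11)–(13,2): clear
  midpoint (13,16) outside
  → clear
Obstacle 4 [(0,5) (2,0) (9,0) (10,6) (8,11)]:
  edge (0,5)–(2,0): clear
  edge (2,0)–(9,0): clear
  edge (9,0)–(10,6): clear
  edge (10,6)–(8,11): clear
  edge (8,11)–(0,5): clear
  midpoint (13,16) outside
  → clear

BLOCKED by obstacle 1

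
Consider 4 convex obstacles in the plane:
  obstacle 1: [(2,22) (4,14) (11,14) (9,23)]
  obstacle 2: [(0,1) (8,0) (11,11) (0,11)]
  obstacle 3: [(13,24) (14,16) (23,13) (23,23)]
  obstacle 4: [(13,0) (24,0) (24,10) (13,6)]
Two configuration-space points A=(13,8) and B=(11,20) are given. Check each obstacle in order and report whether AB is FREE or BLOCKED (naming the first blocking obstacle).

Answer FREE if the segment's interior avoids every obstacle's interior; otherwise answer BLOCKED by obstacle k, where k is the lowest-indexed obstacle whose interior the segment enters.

Obstacle 1 [(2,22) (4,14) (11,14) (9,23)]:
  edge (2,22)–(4,14): clear
  edge (4,14)–(11,14): clear
  edge (11,14)–(9,23): clear
  edge (9,23)–(2,22): clear
  midpoint (12,14) outside
  → clear
Obstacle 2 [(0,1) (8,0) (11,11) (0,11)]:
  edge (0,1)–(8,0): clear
  edge (8,0)–(11,11): clear
  edge (11,11)–(0,11): clear
  edge (0,11)–(0,1): clear
  midpoint (12,14) outside
  → clear
Obstacle 3 [(13,24) (14,16) (23,13) (23,23)]:
  edge (13,24)–(14,16): clear
  edge (14,16)–(23,13): clear
  edge (23,13)–(23,23): clear
  edge (23,23)–(13,24): clear
  midpoint (12,14) outside
  → clear
Obstacle 4 [(13,0) (24,0) (24,10) (13,6)]:
  edge (13,0)–(24,0): clear
  edge (24,0)–(24,10): clear
  edge (24,10)–(13,6): clear
  edge (13,6)–(13,0): clear
  midpoint (12,14) outside
  → clear

FREE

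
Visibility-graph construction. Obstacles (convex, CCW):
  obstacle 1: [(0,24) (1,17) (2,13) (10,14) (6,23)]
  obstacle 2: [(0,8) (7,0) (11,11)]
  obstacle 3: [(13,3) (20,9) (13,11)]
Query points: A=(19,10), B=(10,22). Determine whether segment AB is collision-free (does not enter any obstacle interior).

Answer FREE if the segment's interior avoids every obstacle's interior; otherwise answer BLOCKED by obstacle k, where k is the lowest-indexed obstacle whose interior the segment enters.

Obstacle 1 [(0,24) (1,17) (2,13) (10,14) (6,23)]:
  edge (0,24)–(1,17): clear
  edge (1,17)–(2,13): clear
  edge (2,13)–(10,14): clear
  edge (10,14)–(6,23): clear
  edge (6,23)–(0,24): clear
  midpoint (29/2,16) outside
  → clear
Obstacle 2 [(0,8) (7,0) (11,11)]:
  edge (0,8)–(7,0): clear
  edge (7,0)–(11,11): clear
  edge (11,11)–(0,8): clear
  midpoint (29/2,16) outside
  → clear
Obstacle 3 [(13,3) (20,9) (13,11)]:
  edge (13,3)–(20,9): clear
  edge (20,9)–(13,11): clear
  edge (13,11)–(13,3): clear
  midpoint (29/2,16) outside
  → clear

FREE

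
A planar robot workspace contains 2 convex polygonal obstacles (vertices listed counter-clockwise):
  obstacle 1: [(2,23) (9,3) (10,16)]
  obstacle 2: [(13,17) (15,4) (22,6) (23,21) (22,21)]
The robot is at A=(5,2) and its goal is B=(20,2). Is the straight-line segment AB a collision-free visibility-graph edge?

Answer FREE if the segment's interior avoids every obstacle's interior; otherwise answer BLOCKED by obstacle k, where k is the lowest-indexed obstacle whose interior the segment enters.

FREE

Obstacle 1 [(2,23) (9,3) (10,16)]:
  edge (2,23)–(9,3): clear
  edge (9,3)–(10,16): clear
  edge (10,16)–(2,23): clear
  midpoint (25/2,2) outside
  → clear
Obstacle 2 [(13,17) (15,4) (22,6) (23,21) (22,21)]:
  edge (13,17)–(15,4): clear
  edge (15,4)–(22,6): clear
  edge (22,6)–(23,21): clear
  edge (23,21)–(22,21): clear
  edge (22,21)–(13,17): clear
  midpoint (25/2,2) outside
  → clear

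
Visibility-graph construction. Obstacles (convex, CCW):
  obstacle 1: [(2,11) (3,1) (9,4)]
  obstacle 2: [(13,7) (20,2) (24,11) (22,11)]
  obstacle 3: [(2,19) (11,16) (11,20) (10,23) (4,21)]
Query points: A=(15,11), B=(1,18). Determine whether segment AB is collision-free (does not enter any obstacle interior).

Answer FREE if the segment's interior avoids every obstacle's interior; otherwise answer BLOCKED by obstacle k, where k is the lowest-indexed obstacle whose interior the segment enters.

FREE

Obstacle 1 [(2,11) (3,1) (9,4)]:
  edge (2,11)–(3,1): clear
  edge (3,1)–(9,4): clear
  edge (9,4)–(2,11): clear
  midpoint (8,29/2) outside
  → clear
Obstacle 2 [(13,7) (20,2) (24,11) (22,11)]:
  edge (13,7)–(20,2): clear
  edge (20,2)–(24,11): clear
  edge (24,11)–(22,11): clear
  edge (22,11)–(13,7): clear
  midpoint (8,29/2) outside
  → clear
Obstacle 3 [(2,19) (11,16) (11,20) (10,23) (4,21)]:
  edge (2,19)–(11,16): clear
  edge (11,16)–(11,20): clear
  edge (11,20)–(10,23): clear
  edge (10,23)–(4,21): clear
  edge (4,21)–(2,19): clear
  midpoint (8,29/2) outside
  → clear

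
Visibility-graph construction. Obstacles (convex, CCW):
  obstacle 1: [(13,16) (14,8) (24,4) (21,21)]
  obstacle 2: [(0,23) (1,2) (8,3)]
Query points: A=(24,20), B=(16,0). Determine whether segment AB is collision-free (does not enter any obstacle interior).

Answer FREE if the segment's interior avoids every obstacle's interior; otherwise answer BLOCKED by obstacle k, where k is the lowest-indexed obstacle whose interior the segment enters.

Obstacle 1 [(13,16) (14,8) (24,4) (21,21)]:
  edge (13,16)–(14,8): clear
  edge (14,8)–(24,4): crosses AB
  edge (24,4)–(21,21): crosses AB
  edge (21,21)–(13,16): clear
  → BLOCKED
Obstacle 2 [(0,23) (1,2) (8,3)]:
  edge (0,23)–(1,2): clear
  edge (1,2)–(8,3): clear
  edge (8,3)–(0,23): clear
  midpoint (20,10) outside
  → clear

BLOCKED by obstacle 1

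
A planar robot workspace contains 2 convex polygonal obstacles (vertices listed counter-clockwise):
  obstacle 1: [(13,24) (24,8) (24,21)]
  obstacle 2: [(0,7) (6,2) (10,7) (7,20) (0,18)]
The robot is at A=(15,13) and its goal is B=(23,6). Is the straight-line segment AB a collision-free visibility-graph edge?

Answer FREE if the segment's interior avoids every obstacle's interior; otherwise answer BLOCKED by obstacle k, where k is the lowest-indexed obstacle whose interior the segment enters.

Obstacle 1 [(13,24) (24,8) (24,21)]:
  edge (13,24)–(24,8): clear
  edge (24,8)–(24,21): clear
  edge (24,21)–(13,24): clear
  midpoint (19,19/2) outside
  → clear
Obstacle 2 [(0,7) (6,2) (10,7) (7,20) (0,18)]:
  edge (0,7)–(6,2): clear
  edge (6,2)–(10,7): clear
  edge (10,7)–(7,20): clear
  edge (7,20)–(0,18): clear
  edge (0,18)–(0,7): clear
  midpoint (19,19/2) outside
  → clear

FREE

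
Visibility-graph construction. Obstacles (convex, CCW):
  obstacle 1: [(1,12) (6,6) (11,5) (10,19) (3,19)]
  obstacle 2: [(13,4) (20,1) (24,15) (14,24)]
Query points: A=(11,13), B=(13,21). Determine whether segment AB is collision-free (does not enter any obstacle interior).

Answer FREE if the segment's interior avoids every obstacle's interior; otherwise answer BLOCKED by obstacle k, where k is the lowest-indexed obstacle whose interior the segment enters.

FREE

Obstacle 1 [(1,12) (6,6) (11,5) (10,19) (3,19)]:
  edge (1,12)–(6,6): clear
  edge (6,6)–(11,5): clear
  edge (11,5)–(10,19): clear
  edge (10,19)–(3,19): clear
  edge (3,19)–(1,12): clear
  midpoint (12,17) outside
  → clear
Obstacle 2 [(13,4) (20,1) (24,15) (14,24)]:
  edge (13,4)–(20,1): clear
  edge (20,1)–(24,15): clear
  edge (24,15)–(14,24): clear
  edge (14,24)–(13,4): clear
  midpoint (12,17) outside
  → clear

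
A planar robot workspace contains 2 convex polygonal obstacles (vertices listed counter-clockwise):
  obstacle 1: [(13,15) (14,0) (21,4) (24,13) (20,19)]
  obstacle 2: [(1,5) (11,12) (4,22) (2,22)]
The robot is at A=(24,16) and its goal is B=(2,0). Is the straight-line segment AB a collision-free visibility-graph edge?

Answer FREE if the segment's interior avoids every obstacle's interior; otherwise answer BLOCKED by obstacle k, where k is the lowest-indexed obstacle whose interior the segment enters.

BLOCKED by obstacle 1

Obstacle 1 [(13,15) (14,0) (21,4) (24,13) (20,19)]:
  edge (13,15)–(14,0): crosses AB
  edge (14,0)–(21,4): clear
  edge (21,4)–(24,13): clear
  edge (24,13)–(20,19): crosses AB
  edge (20,19)–(13,15): clear
  → BLOCKED
Obstacle 2 [(1,5) (11,12) (4,22) (2,22)]:
  edge (1,5)–(11,12): clear
  edge (11,12)–(4,22): clear
  edge (4,22)–(2,22): clear
  edge (2,22)–(1,5): clear
  midpoint (13,8) outside
  → clear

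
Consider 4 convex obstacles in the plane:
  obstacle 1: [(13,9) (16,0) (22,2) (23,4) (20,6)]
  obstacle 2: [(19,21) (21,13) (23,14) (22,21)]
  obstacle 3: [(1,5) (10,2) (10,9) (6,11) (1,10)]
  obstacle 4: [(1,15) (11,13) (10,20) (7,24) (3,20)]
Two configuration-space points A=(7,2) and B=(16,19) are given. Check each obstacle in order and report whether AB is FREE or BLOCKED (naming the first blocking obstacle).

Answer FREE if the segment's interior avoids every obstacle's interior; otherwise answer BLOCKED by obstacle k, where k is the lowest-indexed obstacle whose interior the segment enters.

Obstacle 1 [(13,9) (16,0) (22,2) (23,4) (20,6)]:
  edge (13,9)–(16,0): clear
  edge (16,0)–(22,2): clear
  edge (22,2)–(23,4): clear
  edge (23,4)–(20,6): clear
  edge (20,6)–(13,9): clear
  midpoint (23/2,21/2) outside
  → clear
Obstacle 2 [(19,21) (21,13) (23,14) (22,21)]:
  edge (19,21)–(21,13): clear
  edge (21,13)–(23,14): clear
  edge (23,14)–(22,21): clear
  edge (22,21)–(19,21): clear
  midpoint (23/2,21/2) outside
  → clear
Obstacle 3 [(1,5) (10,2) (10,9) (6,11) (1,10)]:
  edge (1,5)–(10,2): crosses AB
  edge (10,2)–(10,9): crosses AB
  edge (10,9)–(6,11): clear
  edge (6,11)–(1,10): clear
  edge (1,10)–(1,5): clear
  → BLOCKED
Obstacle 4 [(1,15) (11,13) (10,20) (7,24) (3,20)]:
  edge (1,15)–(11,13): clear
  edge (11,13)–(10,20): clear
  edge (10,20)–(7,24): clear
  edge (7,24)–(3,20): clear
  edge (3,20)–(1,15): clear
  midpoint (23/2,21/2) outside
  → clear

BLOCKED by obstacle 3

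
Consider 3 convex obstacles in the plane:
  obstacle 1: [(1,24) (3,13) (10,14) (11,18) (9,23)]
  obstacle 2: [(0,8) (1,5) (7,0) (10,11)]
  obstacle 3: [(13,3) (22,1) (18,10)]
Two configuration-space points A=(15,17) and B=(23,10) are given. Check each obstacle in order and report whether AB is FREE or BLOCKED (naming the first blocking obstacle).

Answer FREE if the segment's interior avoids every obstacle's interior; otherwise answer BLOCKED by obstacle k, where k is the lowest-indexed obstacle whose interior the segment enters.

Obstacle 1 [(1,24) (3,13) (10,14) (11,18) (9,23)]:
  edge (1,24)–(3,13): clear
  edge (3,13)–(10,14): clear
  edge (10,14)–(11,18): clear
  edge (11,18)–(9,23): clear
  edge (9,23)–(1,24): clear
  midpoint (19,27/2) outside
  → clear
Obstacle 2 [(0,8) (1,5) (7,0) (10,11)]:
  edge (0,8)–(1,5): clear
  edge (1,5)–(7,0): clear
  edge (7,0)–(10,11): clear
  edge (10,11)–(0,8): clear
  midpoint (19,27/2) outside
  → clear
Obstacle 3 [(13,3) (22,1) (18,10)]:
  edge (13,3)–(22,1): clear
  edge (22,1)–(18,10): clear
  edge (18,10)–(13,3): clear
  midpoint (19,27/2) outside
  → clear

FREE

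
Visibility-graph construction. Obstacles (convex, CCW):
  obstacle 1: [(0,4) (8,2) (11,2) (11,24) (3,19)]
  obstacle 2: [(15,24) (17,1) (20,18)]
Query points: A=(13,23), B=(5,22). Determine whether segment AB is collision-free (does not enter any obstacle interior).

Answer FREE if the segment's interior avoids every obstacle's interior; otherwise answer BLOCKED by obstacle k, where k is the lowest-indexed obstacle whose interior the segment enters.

BLOCKED by obstacle 1

Obstacle 1 [(0,4) (8,2) (11,2) (11,24) (3,19)]:
  edge (0,4)–(8,2): clear
  edge (8,2)–(11,2): clear
  edge (11,2)–(11,24): crosses AB
  edge (11,24)–(3,19): crosses AB
  edge (3,19)–(0,4): clear
  → BLOCKED
Obstacle 2 [(15,24) (17,1) (20,18)]:
  edge (15,24)–(17,1): clear
  edge (17,1)–(20,18): clear
  edge (20,18)–(15,24): clear
  midpoint (9,45/2) outside
  → clear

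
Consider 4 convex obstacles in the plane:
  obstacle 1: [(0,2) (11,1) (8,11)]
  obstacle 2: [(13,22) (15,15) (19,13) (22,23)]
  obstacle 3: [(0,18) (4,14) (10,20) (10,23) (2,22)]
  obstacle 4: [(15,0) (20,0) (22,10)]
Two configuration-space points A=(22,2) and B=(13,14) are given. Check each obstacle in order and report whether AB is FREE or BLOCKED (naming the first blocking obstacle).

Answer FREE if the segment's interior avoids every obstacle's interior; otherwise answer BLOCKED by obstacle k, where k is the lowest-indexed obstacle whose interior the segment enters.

Obstacle 1 [(0,2) (11,1) (8,11)]:
  edge (0,2)–(11,1): clear
  edge (11,1)–(8,11): clear
  edge (8,11)–(0,2): clear
  midpoint (35/2,8) outside
  → clear
Obstacle 2 [(13,22) (15,15) (19,13) (22,23)]:
  edge (13,22)–(15,15): clear
  edge (15,15)–(19,13): clear
  edge (19,13)–(22,23): clear
  edge (22,23)–(13,22): clear
  midpoint (35/2,8) outside
  → clear
Obstacle 3 [(0,18) (4,14) (10,20) (10,23) (2,22)]:
  edge (0,18)–(4,14): clear
  edge (4,14)–(10,20): clear
  edge (10,20)–(10,23): clear
  edge (10,23)–(2,22): clear
  edge (2,22)–(0,18): clear
  midpoint (35/2,8) outside
  → clear
Obstacle 4 [(15,0) (20,0) (22,10)]:
  edge (15,0)–(20,0): clear
  edge (20,0)–(22,10): crosses AB
  edge (22,10)–(15,0): crosses AB
  → BLOCKED

BLOCKED by obstacle 4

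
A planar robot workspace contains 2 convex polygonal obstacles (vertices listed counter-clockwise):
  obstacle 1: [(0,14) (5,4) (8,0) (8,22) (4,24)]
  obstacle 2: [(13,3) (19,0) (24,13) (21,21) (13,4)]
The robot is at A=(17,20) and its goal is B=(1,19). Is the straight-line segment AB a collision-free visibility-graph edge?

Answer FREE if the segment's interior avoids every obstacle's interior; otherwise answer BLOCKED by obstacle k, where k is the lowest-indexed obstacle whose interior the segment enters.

BLOCKED by obstacle 1

Obstacle 1 [(0,14) (5,4) (8,0) (8,22) (4,24)]:
  edge (0,14)–(5,4): clear
  edge (5,4)–(8,0): clear
  edge (8,0)–(8,22): crosses AB
  edge (8,22)–(4,24): clear
  edge (4,24)–(0,14): crosses AB
  → BLOCKED
Obstacle 2 [(13,3) (19,0) (24,13) (21,21) (13,4)]:
  edge (13,3)–(19,0): clear
  edge (19,0)–(24,13): clear
  edge (24,13)–(21,21): clear
  edge (21,21)–(13,4): clear
  edge (13,4)–(13,3): clear
  midpoint (9,39/2) outside
  → clear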